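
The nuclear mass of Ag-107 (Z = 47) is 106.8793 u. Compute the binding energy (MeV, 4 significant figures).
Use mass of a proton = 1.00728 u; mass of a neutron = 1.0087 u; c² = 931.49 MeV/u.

Z = 47, so N = A − Z = 107 − 47 = 60.
Mass of separated nucleons = 47(1.00728) + 60(1.0087) = 47.34216 + 60.5220 = 107.86416 u
The mass defect is 107.86416 − 106.8793 = 0.98486 u.
Binding energy = Δm·c² = 0.98486 × 931.49 MeV/u = 917.387 MeV

917.4 MeV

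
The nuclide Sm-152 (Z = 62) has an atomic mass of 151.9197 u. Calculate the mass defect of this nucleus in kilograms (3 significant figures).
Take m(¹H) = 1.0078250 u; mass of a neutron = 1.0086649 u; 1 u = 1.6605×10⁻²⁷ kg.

2.23e-27 kg

With 62 protons and 90 neutrons (A = 152):
Mass of separated nucleons = 62(1.0078250) + 90(1.0086649) = 62.4851500 + 90.7798410 = 153.2649910 u
The mass defect is 153.2649910 − 151.9197 = 1.3452910 u.
In SI units: 1.3452910 u × 1.6605×10⁻²⁷ kg/u = 2.2339e-27 kg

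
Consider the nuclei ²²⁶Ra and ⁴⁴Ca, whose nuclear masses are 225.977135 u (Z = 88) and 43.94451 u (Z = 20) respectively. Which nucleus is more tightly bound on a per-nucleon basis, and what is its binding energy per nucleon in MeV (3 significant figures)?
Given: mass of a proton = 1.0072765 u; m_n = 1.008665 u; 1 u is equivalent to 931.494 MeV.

⁴⁴Ca; 8.66 MeV/nucleon

²²⁶Ra: Σm = 88(1.0072765) + 138(1.008665) = 227.8361020 u; Δm = 1.8589670 u; E_B = 1731.6 MeV; E_B/A = 7.662 MeV
⁴⁴Ca: Σm = 20(1.0072765) + 24(1.008665) = 44.3534900 u; Δm = 0.4089800 u; E_B = 380.96 MeV; E_B/A = 8.658 MeV
⁴⁴Ca has the higher binding energy per nucleon, so it is the more tightly bound nucleus.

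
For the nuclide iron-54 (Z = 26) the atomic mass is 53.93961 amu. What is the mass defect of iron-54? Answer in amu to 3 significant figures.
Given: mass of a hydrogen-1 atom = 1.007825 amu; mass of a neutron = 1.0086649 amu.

Z = 26, so N = A − Z = 54 − 26 = 28.
Σm = 26·m(¹H) + 28·m_n = 26.203450 + 28.2426172 = 54.4460672 amu
Mass defect Δm = 54.4460672 − 53.93961 = 0.5064572 amu

0.506 amu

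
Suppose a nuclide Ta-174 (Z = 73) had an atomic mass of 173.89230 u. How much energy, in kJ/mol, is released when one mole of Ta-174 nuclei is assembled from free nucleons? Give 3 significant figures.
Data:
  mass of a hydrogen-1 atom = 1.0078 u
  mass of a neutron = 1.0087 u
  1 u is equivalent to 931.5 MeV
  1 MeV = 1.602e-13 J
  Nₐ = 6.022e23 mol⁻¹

Z = 73, so N = A − Z = 174 − 73 = 101.
Total constituent mass: 73 × 1.0078 + 101 × 1.0087 = 175.4481 u
Δm = 175.4481 − 173.89230 = 1.55580 u
E_B = 1.55580 × 931.5 = 1449.23 MeV
Per nucleus in joules: 1449.23 MeV × 1.602e-13 J/MeV = 2.3217e-10 J
Per mole: 2.3217e-10 J × 6.022e23 mol⁻¹ = 1.3981e+14 J/mol

1.40e+11 kJ/mol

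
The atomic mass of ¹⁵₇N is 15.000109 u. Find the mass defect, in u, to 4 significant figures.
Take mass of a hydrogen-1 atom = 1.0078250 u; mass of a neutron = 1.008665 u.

Mass of separated nucleons = 7(1.0078250) + 8(1.008665) = 7.0547750 + 8.069320 = 15.1240950 u
Δm = 15.1240950 − 15.000109 = 0.1239860 u

0.1240 u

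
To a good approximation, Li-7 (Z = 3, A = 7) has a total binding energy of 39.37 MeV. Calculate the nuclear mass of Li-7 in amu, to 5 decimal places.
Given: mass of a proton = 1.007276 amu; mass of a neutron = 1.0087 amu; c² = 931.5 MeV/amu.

Mass defect = 39.37 MeV / (931.5 MeV/amu) = 0.0422652 amu
Constituent mass = 3(1.007276) + 4(1.0087) = 7.056628 amu
Nuclear mass = 7.056628 − 0.0422652 = 7.0143628 amu ≈ 7.01436 amu (to 5 decimal places)

7.01436 amu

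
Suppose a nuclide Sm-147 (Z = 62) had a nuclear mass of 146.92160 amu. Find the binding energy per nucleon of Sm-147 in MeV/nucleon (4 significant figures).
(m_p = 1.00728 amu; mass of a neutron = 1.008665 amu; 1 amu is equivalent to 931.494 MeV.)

With 62 protons and 85 neutrons (A = 147):
Total constituent mass: 62 × 1.00728 + 85 × 1.008665 = 148.187885 amu
Mass defect Δm = 148.187885 − 146.92160 = 1.266285 amu
Binding energy = Δm·c² = 1.266285 × 931.494 MeV/amu = 1179.54 MeV
Dividing by A = 147 gives 8.024 MeV per nucleon.

8.024 MeV/nucleon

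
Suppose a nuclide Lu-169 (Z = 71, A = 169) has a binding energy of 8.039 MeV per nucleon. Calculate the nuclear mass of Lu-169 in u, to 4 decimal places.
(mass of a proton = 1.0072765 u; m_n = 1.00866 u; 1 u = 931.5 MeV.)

168.9068 u

Total binding energy = 169 × 8.039 = 1358.591 MeV
Mass defect = 1358.591 MeV / (931.5 MeV/u) = 1.458498 u
Constituent mass = 71(1.0072765) + 98(1.00866) = 170.3653115 u
Nuclear mass = 170.3653115 − 1.458498 = 168.9068135 u ≈ 168.9068 u (to 4 decimal places)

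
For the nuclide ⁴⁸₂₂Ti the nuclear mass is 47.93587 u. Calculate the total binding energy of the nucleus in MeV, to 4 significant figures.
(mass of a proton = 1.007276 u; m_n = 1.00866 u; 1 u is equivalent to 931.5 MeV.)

418.6 MeV

Mass of separated nucleons = 22(1.007276) + 26(1.00866) = 22.160072 + 26.22516 = 48.385232 u
The mass defect is 48.385232 − 47.93587 = 0.449362 u.
Converting to energy: 0.449362 u × 931.5 MeV/u = 418.581 MeV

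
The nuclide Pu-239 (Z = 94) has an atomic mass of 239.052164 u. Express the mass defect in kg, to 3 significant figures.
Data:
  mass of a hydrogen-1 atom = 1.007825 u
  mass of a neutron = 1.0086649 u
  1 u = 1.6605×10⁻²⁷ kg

Σm = 94·m(¹H) + 145·m_n = 94.735550 + 146.2564105 = 240.9919605 u
The mass defect is 240.9919605 − 239.052164 = 1.9397965 u.
In SI units: 1.9397965 u × 1.6605×10⁻²⁷ kg/u = 3.2210e-27 kg

3.22e-27 kg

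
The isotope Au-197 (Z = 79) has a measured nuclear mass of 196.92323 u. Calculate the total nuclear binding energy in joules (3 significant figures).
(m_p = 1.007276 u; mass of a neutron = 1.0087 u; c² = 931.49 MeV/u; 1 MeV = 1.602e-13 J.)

2.50e-10 J

Mass of separated nucleons = 79(1.007276) + 118(1.0087) = 79.574804 + 119.0266 = 198.601404 u
Mass defect Δm = 198.601404 − 196.92323 = 1.678174 u
E_B = 1.678174 × 931.49 = 1563.20 MeV
In joules: 1563.20 MeV × 1.602e-13 J/MeV = 2.5042e-10 J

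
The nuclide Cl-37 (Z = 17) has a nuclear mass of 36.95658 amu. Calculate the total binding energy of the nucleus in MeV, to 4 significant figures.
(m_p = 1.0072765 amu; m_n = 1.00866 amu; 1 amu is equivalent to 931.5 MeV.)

Z = 17, so N = A − Z = 37 − 17 = 20.
Total constituent mass: 17 × 1.0072765 + 20 × 1.00866 = 37.2969005 amu
Mass defect Δm = 37.2969005 − 36.95658 = 0.3403205 amu
Binding energy = Δm·c² = 0.3403205 × 931.5 MeV/amu = 317.009 MeV

317.0 MeV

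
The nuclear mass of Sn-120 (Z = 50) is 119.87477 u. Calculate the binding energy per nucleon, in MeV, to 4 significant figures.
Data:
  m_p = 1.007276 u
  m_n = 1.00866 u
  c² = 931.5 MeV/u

Total constituent mass: 50 × 1.007276 + 70 × 1.00866 = 120.970000 u
The mass defect is 120.970000 − 119.87477 = 1.095230 u.
E_B = 1.095230 × 931.5 = 1020.21 MeV
Dividing by A = 120 gives 8.502 MeV per nucleon.

8.502 MeV/nucleon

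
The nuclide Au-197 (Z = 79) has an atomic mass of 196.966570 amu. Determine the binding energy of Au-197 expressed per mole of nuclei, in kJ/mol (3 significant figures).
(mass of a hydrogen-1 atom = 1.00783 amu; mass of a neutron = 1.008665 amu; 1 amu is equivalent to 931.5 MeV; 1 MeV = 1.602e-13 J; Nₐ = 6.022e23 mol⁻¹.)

1.50e+11 kJ/mol

With 79 protons and 118 neutrons (A = 197):
Mass of separated nucleons = 79(1.00783) + 118(1.008665) = 79.61857 + 119.022470 = 198.641040 amu
Δm = 198.641040 − 196.966570 = 1.674470 amu
Binding energy = Δm·c² = 1.674470 × 931.5 MeV/amu = 1559.77 MeV
Per nucleus in joules: 1559.77 MeV × 1.602e-13 J/MeV = 2.4988e-10 J
Per mole: 2.4988e-10 J × 6.022e23 mol⁻¹ = 1.5048e+14 J/mol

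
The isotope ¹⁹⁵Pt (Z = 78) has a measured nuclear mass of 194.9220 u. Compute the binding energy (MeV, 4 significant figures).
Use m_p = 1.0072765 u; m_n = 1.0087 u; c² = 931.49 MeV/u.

1550 MeV

Mass of separated nucleons = 78(1.0072765) + 117(1.0087) = 78.5675670 + 118.0179 = 196.5854670 u
Mass defect Δm = 196.5854670 − 194.9220 = 1.6634670 u
E_B = 1.6634670 × 931.49 = 1549.50 MeV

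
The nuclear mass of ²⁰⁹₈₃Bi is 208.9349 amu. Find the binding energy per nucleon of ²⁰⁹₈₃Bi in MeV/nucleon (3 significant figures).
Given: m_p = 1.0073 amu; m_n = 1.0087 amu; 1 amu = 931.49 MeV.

Mass of separated nucleons = 83(1.0073) + 126(1.0087) = 83.6059 + 127.0962 = 210.7021 amu
The mass defect is 210.7021 − 208.9349 = 1.7672 amu.
E_B = 1.7672 × 931.49 = 1646.13 MeV
Per nucleon: 1646.13 / 209 = 7.876 MeV

7.88 MeV/nucleon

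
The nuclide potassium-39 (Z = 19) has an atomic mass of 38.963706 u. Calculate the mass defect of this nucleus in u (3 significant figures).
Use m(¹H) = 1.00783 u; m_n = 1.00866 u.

0.358 u

With 19 protons and 20 neutrons (A = 39):
Total constituent mass: 19 × 1.00783 + 20 × 1.00866 = 39.32197 u
Δm = 39.32197 − 38.963706 = 0.358264 u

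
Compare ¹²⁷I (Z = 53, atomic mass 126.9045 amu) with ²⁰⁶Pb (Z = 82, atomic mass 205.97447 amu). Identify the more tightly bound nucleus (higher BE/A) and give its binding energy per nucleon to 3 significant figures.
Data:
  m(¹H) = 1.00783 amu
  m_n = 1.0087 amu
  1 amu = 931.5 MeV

¹²⁷I: Σm = 53(1.00783) + 74(1.0087) = 128.05879 amu; Δm = 1.15429 amu; E_B = 1075.2 MeV; E_B/A = 8.466 MeV
²⁰⁶Pb: Σm = 82(1.00783) + 124(1.0087) = 207.72086 amu; Δm = 1.74639 amu; E_B = 1626.8 MeV; E_B/A = 7.897 MeV
¹²⁷I has the higher binding energy per nucleon, so it is the more tightly bound nucleus.

¹²⁷I; 8.47 MeV/nucleon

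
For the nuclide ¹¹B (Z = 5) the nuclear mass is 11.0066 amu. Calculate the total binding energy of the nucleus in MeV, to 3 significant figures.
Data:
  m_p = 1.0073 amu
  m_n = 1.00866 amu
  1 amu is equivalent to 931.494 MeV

Σm = 5·m_p + 6·m_n = 5.0365 + 6.05196 = 11.08846 amu
Mass defect Δm = 11.08846 − 11.0066 = 0.08186 amu
Binding energy = Δm·c² = 0.08186 × 931.494 MeV/amu = 76.2521 MeV

76.3 MeV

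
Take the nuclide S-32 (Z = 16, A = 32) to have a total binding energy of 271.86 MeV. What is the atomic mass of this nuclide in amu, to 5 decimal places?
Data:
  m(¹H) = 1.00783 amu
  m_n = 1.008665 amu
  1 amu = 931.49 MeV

31.97207 amu

Mass defect = 271.86 MeV / (931.49 MeV/amu) = 0.2918550 amu
Constituent mass = 16(1.00783) + 16(1.008665) = 32.263920 amu
Atomic mass = 32.263920 − 0.2918550 = 31.9720650 amu ≈ 31.97207 amu (to 5 decimal places)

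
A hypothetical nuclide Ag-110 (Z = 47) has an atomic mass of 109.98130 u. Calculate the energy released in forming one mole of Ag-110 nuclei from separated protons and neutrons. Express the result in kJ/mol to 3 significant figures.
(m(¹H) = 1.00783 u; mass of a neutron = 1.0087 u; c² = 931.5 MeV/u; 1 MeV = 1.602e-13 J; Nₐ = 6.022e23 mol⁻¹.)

8.40e+10 kJ/mol

The nucleus contains 47 protons and 110 − 47 = 63 neutrons.
Total constituent mass: 47 × 1.00783 + 63 × 1.0087 = 110.91611 u
The mass defect is 110.91611 − 109.98130 = 0.93481 u.
Binding energy = Δm·c² = 0.93481 × 931.5 MeV/u = 870.776 MeV
Per nucleus in joules: 870.776 MeV × 1.602e-13 J/MeV = 1.3950e-10 J
Per mole: 1.3950e-10 J × 6.022e23 mol⁻¹ = 8.4007e+13 J/mol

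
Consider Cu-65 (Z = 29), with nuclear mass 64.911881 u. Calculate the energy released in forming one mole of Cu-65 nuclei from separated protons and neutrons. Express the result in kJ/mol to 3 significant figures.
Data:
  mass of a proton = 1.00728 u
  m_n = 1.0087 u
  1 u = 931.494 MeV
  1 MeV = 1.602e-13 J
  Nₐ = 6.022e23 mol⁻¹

5.50e+10 kJ/mol

The nucleus contains 29 protons and 65 − 29 = 36 neutrons.
Σm = 29·m_p + 36·m_n = 29.21112 + 36.3132 = 65.52432 u
Mass defect Δm = 65.52432 − 64.911881 = 0.612439 u
E_B = 0.612439 × 931.494 = 570.483 MeV
Per nucleus in joules: 570.483 MeV × 1.602e-13 J/MeV = 9.1391e-11 J
Per mole: 9.1391e-11 J × 6.022e23 mol⁻¹ = 5.5036e+13 J/mol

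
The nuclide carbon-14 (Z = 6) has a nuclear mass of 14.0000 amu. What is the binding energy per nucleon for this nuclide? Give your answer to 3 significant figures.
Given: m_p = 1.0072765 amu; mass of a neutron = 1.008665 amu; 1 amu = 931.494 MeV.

With 6 protons and 8 neutrons (A = 14):
Mass of separated nucleons = 6(1.0072765) + 8(1.008665) = 6.0436590 + 8.069320 = 14.1129790 amu
Δm = 14.1129790 − 14.0000 = 0.1129790 amu
E_B = 0.1129790 × 931.494 = 105.239 MeV
Per nucleon: 105.239 / 14 = 7.517 MeV

7.52 MeV/nucleon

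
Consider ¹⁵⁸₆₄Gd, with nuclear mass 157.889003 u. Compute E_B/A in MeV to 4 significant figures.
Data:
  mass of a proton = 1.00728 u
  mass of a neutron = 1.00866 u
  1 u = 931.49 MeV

The nucleus contains 64 protons and 158 − 64 = 94 neutrons.
Total constituent mass: 64 × 1.00728 + 94 × 1.00866 = 159.27996 u
Δm = 159.27996 − 157.889003 = 1.390957 u
Converting to energy: 1.390957 u × 931.49 MeV/u = 1295.66 MeV
Dividing by A = 158 gives 8.200 MeV per nucleon.

8.200 MeV/nucleon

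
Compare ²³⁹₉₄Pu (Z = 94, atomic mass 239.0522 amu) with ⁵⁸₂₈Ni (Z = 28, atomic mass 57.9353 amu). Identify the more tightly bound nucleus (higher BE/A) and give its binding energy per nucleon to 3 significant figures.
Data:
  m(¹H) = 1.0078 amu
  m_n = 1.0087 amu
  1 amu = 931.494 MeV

²³⁹₉₄Pu: Σm = 94(1.0078) + 145(1.0087) = 240.9947 amu; Δm = 1.9425 amu; E_B = 1809.4 MeV; E_B/A = 7.571 MeV
⁵⁸₂₈Ni: Σm = 28(1.0078) + 30(1.0087) = 58.4794 amu; Δm = 0.5441 amu; E_B = 506.83 MeV; E_B/A = 8.738 MeV
⁵⁸₂₈Ni has the higher binding energy per nucleon, so it is the more tightly bound nucleus.

⁵⁸₂₈Ni; 8.74 MeV/nucleon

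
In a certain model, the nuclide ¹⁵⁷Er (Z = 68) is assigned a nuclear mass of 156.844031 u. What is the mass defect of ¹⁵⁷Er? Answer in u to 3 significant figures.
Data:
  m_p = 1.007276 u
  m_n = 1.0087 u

With 68 protons and 89 neutrons (A = 157):
Σm = 68·m_p + 89·m_n = 68.494768 + 89.7743 = 158.269068 u
Δm = 158.269068 − 156.844031 = 1.425037 u

1.43 u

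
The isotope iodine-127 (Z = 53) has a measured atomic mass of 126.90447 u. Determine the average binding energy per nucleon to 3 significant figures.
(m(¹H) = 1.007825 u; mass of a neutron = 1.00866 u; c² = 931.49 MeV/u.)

8.44 MeV/nucleon

With 53 protons and 74 neutrons (A = 127):
Total constituent mass: 53 × 1.007825 + 74 × 1.00866 = 128.055565 u
Δm = 128.055565 − 126.90447 = 1.151095 u
Binding energy = Δm·c² = 1.151095 × 931.49 MeV/u = 1072.23 MeV
BE/A = 1072.23 MeV / 127 = 8.443 MeV/nucleon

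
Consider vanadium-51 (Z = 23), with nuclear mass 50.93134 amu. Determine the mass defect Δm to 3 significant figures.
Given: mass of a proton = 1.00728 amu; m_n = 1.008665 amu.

0.479 amu

Z = 23, so N = A − Z = 51 − 23 = 28.
Σm = 23·m_p + 28·m_n = 23.16744 + 28.242620 = 51.410060 amu
The mass defect is 51.410060 − 50.93134 = 0.478720 amu.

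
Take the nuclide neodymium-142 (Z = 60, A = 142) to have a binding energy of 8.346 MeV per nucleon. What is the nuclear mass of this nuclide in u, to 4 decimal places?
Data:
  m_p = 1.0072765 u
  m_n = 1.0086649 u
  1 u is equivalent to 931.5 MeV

Total binding energy = 142 × 8.346 = 1185.132 MeV
Mass defect = 1185.132 MeV / (931.5 MeV/u) = 1.272283 u
Constituent mass = 60(1.0072765) + 82(1.0086649) = 143.1471118 u
Nuclear mass = 143.1471118 − 1.272283 = 141.8748288 u ≈ 141.8748 u (to 4 decimal places)

141.8748 u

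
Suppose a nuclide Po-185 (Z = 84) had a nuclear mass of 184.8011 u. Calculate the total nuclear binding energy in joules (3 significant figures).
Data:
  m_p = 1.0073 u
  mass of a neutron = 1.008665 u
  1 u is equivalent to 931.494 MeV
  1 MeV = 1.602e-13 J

Mass of separated nucleons = 84(1.0073) + 101(1.008665) = 84.6132 + 101.875165 = 186.488365 u
The mass defect is 186.488365 − 184.8011 = 1.687265 u.
E_B = 1.687265 × 931.494 = 1571.68 MeV
In joules: 1571.68 MeV × 1.602e-13 J/MeV = 2.5178e-10 J

2.52e-10 J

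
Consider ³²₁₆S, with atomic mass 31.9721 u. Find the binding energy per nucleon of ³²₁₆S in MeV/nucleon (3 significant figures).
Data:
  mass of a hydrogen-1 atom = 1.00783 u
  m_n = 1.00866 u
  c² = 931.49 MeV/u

The nucleus contains 16 protons and 32 − 16 = 16 neutrons.
Mass of separated nucleons = 16(1.00783) + 16(1.00866) = 16.12528 + 16.13856 = 32.26384 u
Mass defect Δm = 32.26384 − 31.9721 = 0.29174 u
Converting to energy: 0.29174 u × 931.49 MeV/u = 271.753 MeV
Per nucleon: 271.753 / 32 = 8.492 MeV

8.49 MeV/nucleon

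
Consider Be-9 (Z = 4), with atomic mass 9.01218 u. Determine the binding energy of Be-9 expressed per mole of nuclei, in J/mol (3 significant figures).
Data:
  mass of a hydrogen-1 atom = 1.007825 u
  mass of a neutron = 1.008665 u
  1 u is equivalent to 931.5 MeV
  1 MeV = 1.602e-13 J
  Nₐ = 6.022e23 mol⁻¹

With 4 protons and 5 neutrons (A = 9):
Σm = 4·m(¹H) + 5·m_n = 4.031300 + 5.043325 = 9.074625 u
The mass defect is 9.074625 − 9.01218 = 0.062445 u.
Binding energy = Δm·c² = 0.062445 × 931.5 MeV/u = 58.1675 MeV
Per nucleus in joules: 58.1675 MeV × 1.602e-13 J/MeV = 9.3184e-12 J
Per mole: 9.3184e-12 J × 6.022e23 mol⁻¹ = 5.6115e+12 J/mol

5.61e+12 J/mol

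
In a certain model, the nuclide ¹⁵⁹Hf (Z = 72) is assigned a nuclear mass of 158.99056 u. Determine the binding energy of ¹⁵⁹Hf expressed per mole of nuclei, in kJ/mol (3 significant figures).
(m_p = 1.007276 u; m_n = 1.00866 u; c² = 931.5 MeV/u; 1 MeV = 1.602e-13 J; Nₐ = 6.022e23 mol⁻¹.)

1.16e+11 kJ/mol

Mass of separated nucleons = 72(1.007276) + 87(1.00866) = 72.523872 + 87.75342 = 160.277292 u
Δm = 160.277292 − 158.99056 = 1.286732 u
Binding energy = Δm·c² = 1.286732 × 931.5 MeV/u = 1198.59 MeV
Per nucleus in joules: 1198.59 MeV × 1.602e-13 J/MeV = 1.9201e-10 J
Per mole: 1.9201e-10 J × 6.022e23 mol⁻¹ = 1.1563e+14 J/mol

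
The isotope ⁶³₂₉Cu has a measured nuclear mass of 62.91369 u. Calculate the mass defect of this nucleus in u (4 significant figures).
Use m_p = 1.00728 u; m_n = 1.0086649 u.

0.5920 u

Z = 29, so N = A − Z = 63 − 29 = 34.
Σm = 29·m_p + 34·m_n = 29.21112 + 34.2946066 = 63.5057266 u
Mass defect Δm = 63.5057266 − 62.91369 = 0.5920366 u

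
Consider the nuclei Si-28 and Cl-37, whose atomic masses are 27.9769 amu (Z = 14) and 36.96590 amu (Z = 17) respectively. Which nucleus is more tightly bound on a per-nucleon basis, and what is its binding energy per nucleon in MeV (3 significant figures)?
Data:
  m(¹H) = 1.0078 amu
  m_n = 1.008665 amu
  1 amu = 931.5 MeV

Cl-37; 8.56 MeV/nucleon

Si-28: Σm = 14(1.0078) + 14(1.008665) = 28.230510 amu; Δm = 0.253610 amu; E_B = 236.24 MeV; E_B/A = 8.437 MeV
Cl-37: Σm = 17(1.0078) + 20(1.008665) = 37.305900 amu; Δm = 0.340000 amu; E_B = 316.71 MeV; E_B/A = 8.560 MeV
Cl-37 has the higher binding energy per nucleon, so it is the more tightly bound nucleus.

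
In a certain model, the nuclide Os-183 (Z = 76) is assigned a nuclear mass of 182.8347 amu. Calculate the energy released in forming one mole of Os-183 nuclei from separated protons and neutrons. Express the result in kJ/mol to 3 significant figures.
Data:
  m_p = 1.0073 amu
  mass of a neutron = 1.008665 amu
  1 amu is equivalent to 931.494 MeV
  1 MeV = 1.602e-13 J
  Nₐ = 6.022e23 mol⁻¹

Total constituent mass: 76 × 1.0073 + 107 × 1.008665 = 184.481955 amu
Mass defect Δm = 184.481955 − 182.8347 = 1.647255 amu
E_B = 1.647255 × 931.494 = 1534.41 MeV
Per nucleus in joules: 1534.41 MeV × 1.602e-13 J/MeV = 2.4581e-10 J
Per mole: 2.4581e-10 J × 6.022e23 mol⁻¹ = 1.4803e+14 J/mol

1.48e+11 kJ/mol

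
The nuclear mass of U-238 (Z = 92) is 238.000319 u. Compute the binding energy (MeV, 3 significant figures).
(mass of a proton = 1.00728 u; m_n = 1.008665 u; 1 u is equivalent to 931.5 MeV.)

Σm = 92·m_p + 146·m_n = 92.66976 + 147.265090 = 239.934850 u
Δm = 239.934850 − 238.000319 = 1.934531 u
E_B = 1.934531 × 931.5 = 1802.02 MeV

1800 MeV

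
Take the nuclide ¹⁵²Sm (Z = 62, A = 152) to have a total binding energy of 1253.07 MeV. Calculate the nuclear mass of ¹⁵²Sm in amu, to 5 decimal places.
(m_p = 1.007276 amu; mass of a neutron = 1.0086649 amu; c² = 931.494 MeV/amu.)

151.88573 amu

Mass defect = 1253.07 MeV / (931.494 MeV/amu) = 1.3452261 amu
Constituent mass = 62(1.007276) + 90(1.0086649) = 153.2309530 amu
Nuclear mass = 153.2309530 − 1.3452261 = 151.8857269 amu ≈ 151.88573 amu (to 5 decimal places)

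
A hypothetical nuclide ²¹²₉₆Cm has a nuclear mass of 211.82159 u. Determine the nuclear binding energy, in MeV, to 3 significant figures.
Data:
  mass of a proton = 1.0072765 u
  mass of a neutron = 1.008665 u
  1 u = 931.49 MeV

1750 MeV

Total constituent mass: 96 × 1.0072765 + 116 × 1.008665 = 213.7036840 u
Δm = 213.7036840 − 211.82159 = 1.8820940 u
Converting to energy: 1.8820940 u × 931.49 MeV/u = 1753.15 MeV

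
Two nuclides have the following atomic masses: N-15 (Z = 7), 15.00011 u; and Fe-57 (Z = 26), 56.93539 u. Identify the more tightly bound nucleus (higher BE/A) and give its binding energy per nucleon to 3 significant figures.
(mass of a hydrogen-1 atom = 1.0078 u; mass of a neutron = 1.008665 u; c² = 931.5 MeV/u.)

N-15: Σm = 7(1.0078) + 8(1.008665) = 15.123920 u; Δm = 0.123810 u; E_B = 115.33 MeV; E_B/A = 7.689 MeV
Fe-57: Σm = 26(1.0078) + 31(1.008665) = 57.471415 u; Δm = 0.536025 u; E_B = 499.31 MeV; E_B/A = 8.760 MeV
Fe-57 has the higher binding energy per nucleon, so it is the more tightly bound nucleus.

Fe-57; 8.76 MeV/nucleon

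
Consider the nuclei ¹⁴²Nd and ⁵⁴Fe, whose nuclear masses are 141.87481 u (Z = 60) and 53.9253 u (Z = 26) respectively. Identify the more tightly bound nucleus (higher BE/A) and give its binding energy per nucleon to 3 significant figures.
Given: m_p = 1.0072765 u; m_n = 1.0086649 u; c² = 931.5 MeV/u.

¹⁴²Nd: Σm = 60(1.0072765) + 82(1.0086649) = 143.1471118 u; Δm = 1.2723018 u; E_B = 1185.1 MeV; E_B/A = 8.346 MeV
⁵⁴Fe: Σm = 26(1.0072765) + 28(1.0086649) = 54.4318062 u; Δm = 0.5065062 u; E_B = 471.81 MeV; E_B/A = 8.737 MeV
⁵⁴Fe has the higher binding energy per nucleon, so it is the more tightly bound nucleus.

⁵⁴Fe; 8.74 MeV/nucleon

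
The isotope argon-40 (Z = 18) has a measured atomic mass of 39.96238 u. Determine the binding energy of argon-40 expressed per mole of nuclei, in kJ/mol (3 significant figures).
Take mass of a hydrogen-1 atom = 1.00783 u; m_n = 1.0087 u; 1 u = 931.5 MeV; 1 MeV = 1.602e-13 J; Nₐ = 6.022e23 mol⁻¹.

3.32e+10 kJ/mol

Mass of separated nucleons = 18(1.00783) + 22(1.0087) = 18.14094 + 22.1914 = 40.33234 u
The mass defect is 40.33234 − 39.96238 = 0.36996 u.
E_B = 0.36996 × 931.5 = 344.618 MeV
Per nucleus in joules: 344.618 MeV × 1.602e-13 J/MeV = 5.5208e-11 J
Per mole: 5.5208e-11 J × 6.022e23 mol⁻¹ = 3.3246e+13 J/mol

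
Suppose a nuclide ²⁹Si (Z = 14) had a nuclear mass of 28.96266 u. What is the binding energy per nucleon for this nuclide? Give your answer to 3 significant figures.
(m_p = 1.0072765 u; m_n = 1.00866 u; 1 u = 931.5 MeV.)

8.64 MeV/nucleon

Total constituent mass: 14 × 1.0072765 + 15 × 1.00866 = 29.2317710 u
Δm = 29.2317710 − 28.96266 = 0.2691110 u
Converting to energy: 0.2691110 u × 931.5 MeV/u = 250.677 MeV
Dividing by A = 29 gives 8.644 MeV per nucleon.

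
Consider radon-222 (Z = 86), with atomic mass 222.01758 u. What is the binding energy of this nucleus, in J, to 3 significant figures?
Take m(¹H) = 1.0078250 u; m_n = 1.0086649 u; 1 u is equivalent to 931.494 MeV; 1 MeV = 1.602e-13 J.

Total constituent mass: 86 × 1.0078250 + 136 × 1.0086649 = 223.8513764 u
Mass defect Δm = 223.8513764 − 222.01758 = 1.8337964 u
Binding energy = Δm·c² = 1.8337964 × 931.494 MeV/u = 1708.17 MeV
In joules: 1708.17 MeV × 1.602e-13 J/MeV = 2.7365e-10 J

2.74e-10 J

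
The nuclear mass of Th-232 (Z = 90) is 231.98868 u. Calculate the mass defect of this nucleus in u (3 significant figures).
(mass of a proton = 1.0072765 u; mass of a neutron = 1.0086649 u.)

Total constituent mass: 90 × 1.0072765 + 142 × 1.0086649 = 233.8853008 u
The mass defect is 233.8853008 − 231.98868 = 1.8966208 u.

1.90 u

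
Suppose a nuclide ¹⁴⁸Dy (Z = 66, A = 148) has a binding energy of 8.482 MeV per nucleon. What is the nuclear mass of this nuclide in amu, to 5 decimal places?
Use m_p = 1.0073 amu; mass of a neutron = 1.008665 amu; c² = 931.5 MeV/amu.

147.84468 amu

Total binding energy = 148 × 8.482 = 1255.336 MeV
Mass defect = 1255.336 MeV / (931.5 MeV/amu) = 1.3476500 amu
Constituent mass = 66(1.0073) + 82(1.008665) = 149.192330 amu
Nuclear mass = 149.192330 − 1.3476500 = 147.8446800 amu ≈ 147.84468 amu (to 5 decimal places)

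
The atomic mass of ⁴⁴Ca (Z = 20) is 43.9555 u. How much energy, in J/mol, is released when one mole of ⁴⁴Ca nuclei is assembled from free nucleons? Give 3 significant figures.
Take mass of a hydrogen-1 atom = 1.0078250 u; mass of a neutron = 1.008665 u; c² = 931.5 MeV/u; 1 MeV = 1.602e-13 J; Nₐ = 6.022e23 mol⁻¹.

The nucleus contains 20 protons and 44 − 20 = 24 neutrons.
Mass of separated nucleons = 20(1.0078250) + 24(1.008665) = 20.1565000 + 24.207960 = 44.3644600 u
Mass defect Δm = 44.3644600 − 43.9555 = 0.4089600 u
Converting to energy: 0.4089600 u × 931.5 MeV/u = 380.946 MeV
Per nucleus in joules: 380.946 MeV × 1.602e-13 J/MeV = 6.1028e-11 J
Per mole: 6.1028e-11 J × 6.022e23 mol⁻¹ = 3.6751e+13 J/mol

3.68e+13 J/mol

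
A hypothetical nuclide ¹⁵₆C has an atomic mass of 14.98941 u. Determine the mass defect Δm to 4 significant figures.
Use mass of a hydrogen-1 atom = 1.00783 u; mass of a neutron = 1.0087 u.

Z = 6, so N = A − Z = 15 − 6 = 9.
Total constituent mass: 6 × 1.00783 + 9 × 1.0087 = 15.12528 u
Mass defect Δm = 15.12528 − 14.98941 = 0.13587 u

0.1359 u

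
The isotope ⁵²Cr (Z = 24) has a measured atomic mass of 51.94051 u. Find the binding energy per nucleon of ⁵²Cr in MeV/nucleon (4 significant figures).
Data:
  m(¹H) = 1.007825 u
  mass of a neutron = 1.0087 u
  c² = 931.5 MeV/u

Mass of separated nucleons = 24(1.007825) + 28(1.0087) = 24.187800 + 28.2436 = 52.431400 u
Δm = 52.431400 − 51.94051 = 0.490890 u
Converting to energy: 0.490890 u × 931.5 MeV/u = 457.264 MeV
Per nucleon: 457.264 / 52 = 8.794 MeV

8.794 MeV/nucleon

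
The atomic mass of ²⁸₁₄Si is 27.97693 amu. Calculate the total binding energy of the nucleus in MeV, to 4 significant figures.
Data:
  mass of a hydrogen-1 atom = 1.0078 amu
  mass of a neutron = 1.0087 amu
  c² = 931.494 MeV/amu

With 14 protons and 14 neutrons (A = 28):
Total constituent mass: 14 × 1.0078 + 14 × 1.0087 = 28.2310 amu
Δm = 28.2310 − 27.97693 = 0.25407 amu
Converting to energy: 0.25407 amu × 931.494 MeV/amu = 236.665 MeV

236.7 MeV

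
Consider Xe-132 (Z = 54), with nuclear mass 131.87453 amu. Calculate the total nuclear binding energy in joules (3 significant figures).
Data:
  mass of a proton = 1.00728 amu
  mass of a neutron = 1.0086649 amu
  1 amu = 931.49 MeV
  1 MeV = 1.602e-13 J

1.78e-10 J

With 54 protons and 78 neutrons (A = 132):
Total constituent mass: 54 × 1.00728 + 78 × 1.0086649 = 133.0689822 amu
Δm = 133.0689822 − 131.87453 = 1.1944522 amu
Binding energy = Δm·c² = 1.1944522 × 931.49 MeV/amu = 1112.62 MeV
In joules: 1112.62 MeV × 1.602e-13 J/MeV = 1.7824e-10 J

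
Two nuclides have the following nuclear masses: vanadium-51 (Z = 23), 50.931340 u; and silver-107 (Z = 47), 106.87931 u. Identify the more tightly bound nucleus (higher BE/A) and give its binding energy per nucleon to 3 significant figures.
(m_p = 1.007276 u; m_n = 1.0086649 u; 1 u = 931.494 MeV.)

vanadium-51; 8.74 MeV/nucleon

vanadium-51: Σm = 23(1.007276) + 28(1.0086649) = 51.4099652 u; Δm = 0.4786252 u; E_B = 445.84 MeV; E_B/A = 8.742 MeV
silver-107: Σm = 47(1.007276) + 60(1.0086649) = 107.8618660 u; Δm = 0.9825560 u; E_B = 915.25 MeV; E_B/A = 8.554 MeV
vanadium-51 has the higher binding energy per nucleon, so it is the more tightly bound nucleus.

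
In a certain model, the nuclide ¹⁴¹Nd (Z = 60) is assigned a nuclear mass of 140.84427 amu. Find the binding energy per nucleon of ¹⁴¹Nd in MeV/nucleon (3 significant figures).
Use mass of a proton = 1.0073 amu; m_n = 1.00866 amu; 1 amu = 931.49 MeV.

8.56 MeV/nucleon

With 60 protons and 81 neutrons (A = 141):
Total constituent mass: 60 × 1.0073 + 81 × 1.00866 = 142.13946 amu
Δm = 142.13946 − 140.84427 = 1.29519 amu
E_B = 1.29519 × 931.49 = 1206.46 MeV
Per nucleon: 1206.46 / 141 = 8.556 MeV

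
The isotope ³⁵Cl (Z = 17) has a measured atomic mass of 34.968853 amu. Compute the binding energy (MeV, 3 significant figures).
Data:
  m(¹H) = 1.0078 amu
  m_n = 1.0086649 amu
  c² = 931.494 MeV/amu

298 MeV

Σm = 17·m(¹H) + 18·m_n = 17.1326 + 18.1559682 = 35.2885682 amu
Δm = 35.2885682 − 34.968853 = 0.3197152 amu
Converting to energy: 0.3197152 amu × 931.494 MeV/amu = 297.813 MeV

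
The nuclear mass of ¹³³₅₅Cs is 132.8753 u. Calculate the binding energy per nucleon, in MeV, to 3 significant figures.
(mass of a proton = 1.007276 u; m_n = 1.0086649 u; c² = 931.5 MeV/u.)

Z = 55, so N = A − Z = 133 − 55 = 78.
Σm = 55·m_p + 78·m_n = 55.400180 + 78.6758622 = 134.0760422 u
Mass defect Δm = 134.0760422 − 132.8753 = 1.2007422 u
Binding energy = Δm·c² = 1.2007422 × 931.5 MeV/u = 1118.49 MeV
Per nucleon: 1118.49 / 133 = 8.410 MeV

8.41 MeV/nucleon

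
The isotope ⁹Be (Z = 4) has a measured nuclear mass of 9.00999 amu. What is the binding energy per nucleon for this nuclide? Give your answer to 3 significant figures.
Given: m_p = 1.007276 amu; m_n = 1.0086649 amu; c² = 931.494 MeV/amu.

6.46 MeV/nucleon

The nucleus contains 4 protons and 9 − 4 = 5 neutrons.
Total constituent mass: 4 × 1.007276 + 5 × 1.0086649 = 9.0724285 amu
Δm = 9.0724285 − 9.00999 = 0.0624385 amu
Binding energy = Δm·c² = 0.0624385 × 931.494 MeV/amu = 58.1611 MeV
Per nucleon: 58.1611 / 9 = 6.462 MeV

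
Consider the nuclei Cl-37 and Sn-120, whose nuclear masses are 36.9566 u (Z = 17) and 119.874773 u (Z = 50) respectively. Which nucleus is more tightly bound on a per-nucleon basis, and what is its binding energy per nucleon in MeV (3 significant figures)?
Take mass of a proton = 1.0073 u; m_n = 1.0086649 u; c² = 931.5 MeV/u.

Cl-37; 8.58 MeV/nucleon

Cl-37: Σm = 17(1.0073) + 20(1.0086649) = 37.2973980 u; Δm = 0.3407980 u; E_B = 317.45 MeV; E_B/A = 8.580 MeV
Sn-120: Σm = 50(1.0073) + 70(1.0086649) = 120.9715430 u; Δm = 1.0967700 u; E_B = 1021.64 MeV; E_B/A = 8.514 MeV
Cl-37 has the higher binding energy per nucleon, so it is the more tightly bound nucleus.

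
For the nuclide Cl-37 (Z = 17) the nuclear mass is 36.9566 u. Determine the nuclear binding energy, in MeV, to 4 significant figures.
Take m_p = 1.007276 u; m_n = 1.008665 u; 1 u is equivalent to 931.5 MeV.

317.1 MeV

Z = 17, so N = A − Z = 37 − 17 = 20.
Σm = 17·m_p + 20·m_n = 17.123692 + 20.173300 = 37.296992 u
Mass defect Δm = 37.296992 − 36.9566 = 0.340392 u
E_B = 0.340392 × 931.5 = 317.075 MeV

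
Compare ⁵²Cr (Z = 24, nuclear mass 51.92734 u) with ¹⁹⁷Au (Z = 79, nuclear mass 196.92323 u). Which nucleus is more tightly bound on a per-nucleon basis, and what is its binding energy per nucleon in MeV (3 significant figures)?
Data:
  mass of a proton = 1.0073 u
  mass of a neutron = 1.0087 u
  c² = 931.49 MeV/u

⁵²Cr; 8.80 MeV/nucleon

⁵²Cr: Σm = 24(1.0073) + 28(1.0087) = 52.4188 u; Δm = 0.49146 u; E_B = 457.79 MeV; E_B/A = 8.804 MeV
¹⁹⁷Au: Σm = 79(1.0073) + 118(1.0087) = 198.6033 u; Δm = 1.68007 u; E_B = 1565.0 MeV; E_B/A = 7.944 MeV
⁵²Cr has the higher binding energy per nucleon, so it is the more tightly bound nucleus.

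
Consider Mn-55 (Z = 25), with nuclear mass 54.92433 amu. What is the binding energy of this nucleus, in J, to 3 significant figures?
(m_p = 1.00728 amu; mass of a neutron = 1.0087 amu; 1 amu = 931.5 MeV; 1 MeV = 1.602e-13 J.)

With 25 protons and 30 neutrons (A = 55):
Mass of separated nucleons = 25(1.00728) + 30(1.0087) = 25.18200 + 30.2610 = 55.44300 amu
Δm = 55.44300 − 54.92433 = 0.51867 amu
Binding energy = Δm·c² = 0.51867 × 931.5 MeV/amu = 483.141 MeV
In joules: 483.141 MeV × 1.602e-13 J/MeV = 7.7399e-11 J

7.74e-11 J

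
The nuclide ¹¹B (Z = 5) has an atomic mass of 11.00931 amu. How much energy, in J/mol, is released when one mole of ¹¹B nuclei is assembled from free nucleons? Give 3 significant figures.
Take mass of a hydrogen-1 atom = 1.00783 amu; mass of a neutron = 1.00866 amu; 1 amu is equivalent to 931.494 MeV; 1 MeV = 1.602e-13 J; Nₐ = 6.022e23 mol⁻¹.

Z = 5, so N = A − Z = 11 − 5 = 6.
Mass of separated nucleons = 5(1.00783) + 6(1.00866) = 5.03915 + 6.05196 = 11.09111 amu
Mass defect Δm = 11.09111 − 11.00931 = 0.08180 amu
Binding energy = Δm·c² = 0.08180 × 931.494 MeV/amu = 76.1962 MeV
Per nucleus in joules: 76.1962 MeV × 1.602e-13 J/MeV = 1.2207e-11 J
Per mole: 1.2207e-11 J × 6.022e23 mol⁻¹ = 7.3511e+12 J/mol

7.35e+12 J/mol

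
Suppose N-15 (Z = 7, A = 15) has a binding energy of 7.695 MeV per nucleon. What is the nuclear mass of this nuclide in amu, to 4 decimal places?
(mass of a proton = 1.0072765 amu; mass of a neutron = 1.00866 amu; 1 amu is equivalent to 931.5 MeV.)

Total binding energy = 15 × 7.695 = 115.425 MeV
Mass defect = 115.425 MeV / (931.5 MeV/amu) = 0.123913 amu
Constituent mass = 7(1.0072765) + 8(1.00866) = 15.1202155 amu
Nuclear mass = 15.1202155 − 0.123913 = 14.9963025 amu ≈ 14.9963 amu (to 4 decimal places)

14.9963 amu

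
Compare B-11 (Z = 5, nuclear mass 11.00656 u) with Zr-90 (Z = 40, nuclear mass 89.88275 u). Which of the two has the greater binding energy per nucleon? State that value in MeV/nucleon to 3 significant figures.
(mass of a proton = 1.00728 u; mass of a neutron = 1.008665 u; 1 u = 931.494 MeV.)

Zr-90; 8.71 MeV/nucleon

B-11: Σm = 5(1.00728) + 6(1.008665) = 11.088390 u; Δm = 0.081830 u; E_B = 76.224 MeV; E_B/A = 6.929 MeV
Zr-90: Σm = 40(1.00728) + 50(1.008665) = 90.724450 u; Δm = 0.841700 u; E_B = 784.04 MeV; E_B/A = 8.712 MeV
Zr-90 has the higher binding energy per nucleon, so it is the more tightly bound nucleus.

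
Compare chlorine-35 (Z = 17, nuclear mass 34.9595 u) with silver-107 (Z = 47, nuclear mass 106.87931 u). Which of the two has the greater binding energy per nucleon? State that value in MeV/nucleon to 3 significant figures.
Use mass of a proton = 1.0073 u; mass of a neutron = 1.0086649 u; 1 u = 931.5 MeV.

chlorine-35: Σm = 17(1.0073) + 18(1.0086649) = 35.2800682 u; Δm = 0.3205682 u; E_B = 298.61 MeV; E_B/A = 8.532 MeV
silver-107: Σm = 47(1.0073) + 60(1.0086649) = 107.8629940 u; Δm = 0.9836840 u; E_B = 916.30 MeV; E_B/A = 8.564 MeV
silver-107 has the higher binding energy per nucleon, so it is the more tightly bound nucleus.

silver-107; 8.56 MeV/nucleon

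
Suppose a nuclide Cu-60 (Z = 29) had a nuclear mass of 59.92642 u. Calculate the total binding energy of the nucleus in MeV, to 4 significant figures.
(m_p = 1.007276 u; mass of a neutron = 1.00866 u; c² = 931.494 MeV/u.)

515.2 MeV

Total constituent mass: 29 × 1.007276 + 31 × 1.00866 = 60.479464 u
The mass defect is 60.479464 − 59.92642 = 0.553044 u.
E_B = 0.553044 × 931.494 = 515.157 MeV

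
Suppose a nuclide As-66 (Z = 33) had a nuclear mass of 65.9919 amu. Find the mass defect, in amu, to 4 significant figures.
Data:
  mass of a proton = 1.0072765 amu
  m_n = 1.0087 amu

With 33 protons and 33 neutrons (A = 66):
Σm = 33·m_p + 33·m_n = 33.2401245 + 33.2871 = 66.5272245 amu
The mass defect is 66.5272245 − 65.9919 = 0.5353245 amu.

0.5353 amu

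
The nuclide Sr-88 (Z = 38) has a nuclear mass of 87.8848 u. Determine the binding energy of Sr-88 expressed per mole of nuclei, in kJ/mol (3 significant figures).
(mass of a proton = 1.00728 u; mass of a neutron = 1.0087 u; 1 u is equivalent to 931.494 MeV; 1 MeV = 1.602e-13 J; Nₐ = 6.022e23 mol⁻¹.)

Mass of separated nucleons = 38(1.00728) + 50(1.0087) = 38.27664 + 50.4350 = 88.71164 u
Mass defect Δm = 88.71164 − 87.8848 = 0.82684 u
Binding energy = Δm·c² = 0.82684 × 931.494 MeV/u = 770.196 MeV
Per nucleus in joules: 770.196 MeV × 1.602e-13 J/MeV = 1.2339e-10 J
Per mole: 1.2339e-10 J × 6.022e23 mol⁻¹ = 7.4305e+13 J/mol

7.43e+10 kJ/mol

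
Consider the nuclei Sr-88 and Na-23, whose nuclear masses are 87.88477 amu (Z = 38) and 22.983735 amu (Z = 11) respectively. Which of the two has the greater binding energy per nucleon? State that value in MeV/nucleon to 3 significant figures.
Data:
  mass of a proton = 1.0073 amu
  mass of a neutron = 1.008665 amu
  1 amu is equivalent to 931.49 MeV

Sr-88; 8.74 MeV/nucleon

Sr-88: Σm = 38(1.0073) + 50(1.008665) = 88.710650 amu; Δm = 0.825880 amu; E_B = 769.30 MeV; E_B/A = 8.742 MeV
Na-23: Σm = 11(1.0073) + 12(1.008665) = 23.184280 amu; Δm = 0.200545 amu; E_B = 186.81 MeV; E_B/A = 8.122 MeV
Sr-88 has the higher binding energy per nucleon, so it is the more tightly bound nucleus.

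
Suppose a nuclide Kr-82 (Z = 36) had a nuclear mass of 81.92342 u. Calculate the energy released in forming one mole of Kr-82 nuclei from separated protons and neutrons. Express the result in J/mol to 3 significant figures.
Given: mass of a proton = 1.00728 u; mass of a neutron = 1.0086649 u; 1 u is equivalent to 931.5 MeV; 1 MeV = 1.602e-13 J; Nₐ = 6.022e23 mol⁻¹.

6.63e+13 J/mol

Total constituent mass: 36 × 1.00728 + 46 × 1.0086649 = 82.6606654 u
Δm = 82.6606654 − 81.92342 = 0.7372454 u
E_B = 0.7372454 × 931.5 = 686.744 MeV
Per nucleus in joules: 686.744 MeV × 1.602e-13 J/MeV = 1.1002e-10 J
Per mole: 1.1002e-10 J × 6.022e23 mol⁻¹ = 6.6254e+13 J/mol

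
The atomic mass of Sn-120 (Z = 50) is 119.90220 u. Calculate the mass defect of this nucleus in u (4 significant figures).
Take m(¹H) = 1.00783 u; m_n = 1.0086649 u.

1.096 u

The nucleus contains 50 protons and 120 − 50 = 70 neutrons.
Mass of separated nucleons = 50(1.00783) + 70(1.0086649) = 50.39150 + 70.6065430 = 120.9980430 u
Δm = 120.9980430 − 119.90220 = 1.0958430 u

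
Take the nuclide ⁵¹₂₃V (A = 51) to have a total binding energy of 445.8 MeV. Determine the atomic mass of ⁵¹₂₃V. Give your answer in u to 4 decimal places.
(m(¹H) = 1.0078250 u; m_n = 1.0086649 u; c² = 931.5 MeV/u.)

Mass defect = 445.8 MeV / (931.5 MeV/u) = 0.478583 u
Constituent mass = 23(1.0078250) + 28(1.0086649) = 51.4225922 u
Atomic mass = 51.4225922 − 0.478583 = 50.9440092 u ≈ 50.9440 u (to 4 decimal places)

50.9440 u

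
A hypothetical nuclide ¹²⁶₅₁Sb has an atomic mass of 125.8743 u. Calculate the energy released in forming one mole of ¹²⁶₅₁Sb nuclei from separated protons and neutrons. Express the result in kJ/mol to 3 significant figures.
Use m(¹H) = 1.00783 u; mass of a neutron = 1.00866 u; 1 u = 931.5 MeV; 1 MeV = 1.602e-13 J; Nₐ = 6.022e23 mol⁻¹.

1.06e+11 kJ/mol

The nucleus contains 51 protons and 126 − 51 = 75 neutrons.
Σm = 51·m(¹H) + 75·m_n = 51.39933 + 75.64950 = 127.04883 u
Δm = 127.04883 − 125.8743 = 1.17453 u
Converting to energy: 1.17453 u × 931.5 MeV/u = 1094.07 MeV
Per nucleus in joules: 1094.07 MeV × 1.602e-13 J/MeV = 1.7527e-10 J
Per mole: 1.7527e-10 J × 6.022e23 mol⁻¹ = 1.0555e+14 J/mol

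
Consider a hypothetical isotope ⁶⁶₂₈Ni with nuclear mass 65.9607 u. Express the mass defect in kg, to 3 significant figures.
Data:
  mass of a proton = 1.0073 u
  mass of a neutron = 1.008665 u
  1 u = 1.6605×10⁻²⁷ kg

The nucleus contains 28 protons and 66 − 28 = 38 neutrons.
Total constituent mass: 28 × 1.0073 + 38 × 1.008665 = 66.533670 u
Δm = 66.533670 − 65.9607 = 0.572970 u
In SI units: 0.572970 u × 1.6605×10⁻²⁷ kg/u = 9.5142e-28 kg

9.51e-28 kg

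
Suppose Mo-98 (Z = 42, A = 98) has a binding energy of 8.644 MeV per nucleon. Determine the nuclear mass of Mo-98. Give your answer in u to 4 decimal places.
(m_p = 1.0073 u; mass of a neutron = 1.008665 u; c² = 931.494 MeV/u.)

Total binding energy = 98 × 8.644 = 847.112 MeV
Mass defect = 847.112 MeV / (931.494 MeV/u) = 0.909412 u
Constituent mass = 42(1.0073) + 56(1.008665) = 98.791840 u
Nuclear mass = 98.791840 − 0.909412 = 97.882428 u ≈ 97.8824 u (to 4 decimal places)

97.8824 u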